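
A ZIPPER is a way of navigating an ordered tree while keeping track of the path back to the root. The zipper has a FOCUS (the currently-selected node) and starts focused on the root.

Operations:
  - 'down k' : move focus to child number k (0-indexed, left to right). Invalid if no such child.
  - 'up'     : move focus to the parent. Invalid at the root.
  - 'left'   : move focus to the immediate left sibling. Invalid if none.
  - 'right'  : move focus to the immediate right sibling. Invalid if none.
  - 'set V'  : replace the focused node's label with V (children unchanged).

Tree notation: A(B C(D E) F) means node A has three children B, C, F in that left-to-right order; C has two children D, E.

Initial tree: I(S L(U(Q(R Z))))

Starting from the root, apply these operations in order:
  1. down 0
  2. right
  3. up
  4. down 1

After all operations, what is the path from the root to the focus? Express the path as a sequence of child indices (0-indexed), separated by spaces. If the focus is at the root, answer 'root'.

Step 1 (down 0): focus=S path=0 depth=1 children=[] left=[] right=['L'] parent=I
Step 2 (right): focus=L path=1 depth=1 children=['U'] left=['S'] right=[] parent=I
Step 3 (up): focus=I path=root depth=0 children=['S', 'L'] (at root)
Step 4 (down 1): focus=L path=1 depth=1 children=['U'] left=['S'] right=[] parent=I

Answer: 1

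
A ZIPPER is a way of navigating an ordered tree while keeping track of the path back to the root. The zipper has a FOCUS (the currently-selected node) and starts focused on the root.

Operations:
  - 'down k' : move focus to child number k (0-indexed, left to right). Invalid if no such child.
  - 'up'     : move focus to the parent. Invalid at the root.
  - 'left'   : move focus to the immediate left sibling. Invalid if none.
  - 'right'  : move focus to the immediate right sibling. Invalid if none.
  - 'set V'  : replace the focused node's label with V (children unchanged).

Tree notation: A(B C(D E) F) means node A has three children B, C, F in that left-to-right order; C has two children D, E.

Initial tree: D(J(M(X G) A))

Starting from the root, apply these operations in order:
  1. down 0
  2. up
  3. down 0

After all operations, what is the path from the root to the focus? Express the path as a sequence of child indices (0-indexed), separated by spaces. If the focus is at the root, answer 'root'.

Step 1 (down 0): focus=J path=0 depth=1 children=['M', 'A'] left=[] right=[] parent=D
Step 2 (up): focus=D path=root depth=0 children=['J'] (at root)
Step 3 (down 0): focus=J path=0 depth=1 children=['M', 'A'] left=[] right=[] parent=D

Answer: 0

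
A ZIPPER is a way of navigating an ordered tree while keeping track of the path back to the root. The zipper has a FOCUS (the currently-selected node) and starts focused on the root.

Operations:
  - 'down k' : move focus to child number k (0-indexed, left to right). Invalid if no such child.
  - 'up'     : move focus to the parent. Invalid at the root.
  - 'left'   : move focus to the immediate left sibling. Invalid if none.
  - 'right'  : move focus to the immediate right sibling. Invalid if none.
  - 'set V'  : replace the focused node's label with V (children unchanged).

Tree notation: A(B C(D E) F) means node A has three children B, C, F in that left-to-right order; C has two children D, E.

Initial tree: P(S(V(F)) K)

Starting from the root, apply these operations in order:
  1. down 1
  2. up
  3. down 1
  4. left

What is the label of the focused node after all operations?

Step 1 (down 1): focus=K path=1 depth=1 children=[] left=['S'] right=[] parent=P
Step 2 (up): focus=P path=root depth=0 children=['S', 'K'] (at root)
Step 3 (down 1): focus=K path=1 depth=1 children=[] left=['S'] right=[] parent=P
Step 4 (left): focus=S path=0 depth=1 children=['V'] left=[] right=['K'] parent=P

Answer: S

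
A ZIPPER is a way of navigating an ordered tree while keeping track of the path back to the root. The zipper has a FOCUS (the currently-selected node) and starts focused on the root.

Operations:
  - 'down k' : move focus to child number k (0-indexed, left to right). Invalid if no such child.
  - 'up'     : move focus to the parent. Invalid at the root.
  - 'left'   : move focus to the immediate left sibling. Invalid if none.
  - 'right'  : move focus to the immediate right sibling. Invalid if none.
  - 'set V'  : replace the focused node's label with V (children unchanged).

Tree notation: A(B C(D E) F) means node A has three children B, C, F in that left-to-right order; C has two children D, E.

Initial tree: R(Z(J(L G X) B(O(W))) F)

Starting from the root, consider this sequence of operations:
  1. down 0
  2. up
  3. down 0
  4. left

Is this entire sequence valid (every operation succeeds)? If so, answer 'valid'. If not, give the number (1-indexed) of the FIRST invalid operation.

Answer: 4

Derivation:
Step 1 (down 0): focus=Z path=0 depth=1 children=['J', 'B'] left=[] right=['F'] parent=R
Step 2 (up): focus=R path=root depth=0 children=['Z', 'F'] (at root)
Step 3 (down 0): focus=Z path=0 depth=1 children=['J', 'B'] left=[] right=['F'] parent=R
Step 4 (left): INVALID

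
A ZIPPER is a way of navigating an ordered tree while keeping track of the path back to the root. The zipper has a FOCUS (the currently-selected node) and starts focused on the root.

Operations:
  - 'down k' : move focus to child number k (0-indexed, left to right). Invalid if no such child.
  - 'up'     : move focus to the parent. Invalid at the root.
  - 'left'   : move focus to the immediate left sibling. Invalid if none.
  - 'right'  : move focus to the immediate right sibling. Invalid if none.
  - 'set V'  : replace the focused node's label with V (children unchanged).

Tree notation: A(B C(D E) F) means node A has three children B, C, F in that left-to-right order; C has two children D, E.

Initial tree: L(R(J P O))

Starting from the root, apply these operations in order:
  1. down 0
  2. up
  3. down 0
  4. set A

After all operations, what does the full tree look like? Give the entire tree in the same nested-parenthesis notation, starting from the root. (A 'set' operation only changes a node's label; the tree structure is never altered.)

Step 1 (down 0): focus=R path=0 depth=1 children=['J', 'P', 'O'] left=[] right=[] parent=L
Step 2 (up): focus=L path=root depth=0 children=['R'] (at root)
Step 3 (down 0): focus=R path=0 depth=1 children=['J', 'P', 'O'] left=[] right=[] parent=L
Step 4 (set A): focus=A path=0 depth=1 children=['J', 'P', 'O'] left=[] right=[] parent=L

Answer: L(A(J P O))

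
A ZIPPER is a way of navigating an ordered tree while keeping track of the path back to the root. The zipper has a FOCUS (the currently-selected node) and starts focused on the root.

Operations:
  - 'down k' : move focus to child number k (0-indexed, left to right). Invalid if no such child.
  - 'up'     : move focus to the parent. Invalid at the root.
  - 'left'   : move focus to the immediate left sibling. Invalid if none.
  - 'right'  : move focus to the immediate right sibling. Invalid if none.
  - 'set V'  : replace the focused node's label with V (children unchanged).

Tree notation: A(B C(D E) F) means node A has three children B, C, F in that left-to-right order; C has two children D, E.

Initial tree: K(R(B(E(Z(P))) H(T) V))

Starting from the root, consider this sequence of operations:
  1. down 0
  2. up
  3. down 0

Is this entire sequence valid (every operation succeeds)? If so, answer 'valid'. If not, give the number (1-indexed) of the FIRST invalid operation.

Answer: valid

Derivation:
Step 1 (down 0): focus=R path=0 depth=1 children=['B', 'H', 'V'] left=[] right=[] parent=K
Step 2 (up): focus=K path=root depth=0 children=['R'] (at root)
Step 3 (down 0): focus=R path=0 depth=1 children=['B', 'H', 'V'] left=[] right=[] parent=K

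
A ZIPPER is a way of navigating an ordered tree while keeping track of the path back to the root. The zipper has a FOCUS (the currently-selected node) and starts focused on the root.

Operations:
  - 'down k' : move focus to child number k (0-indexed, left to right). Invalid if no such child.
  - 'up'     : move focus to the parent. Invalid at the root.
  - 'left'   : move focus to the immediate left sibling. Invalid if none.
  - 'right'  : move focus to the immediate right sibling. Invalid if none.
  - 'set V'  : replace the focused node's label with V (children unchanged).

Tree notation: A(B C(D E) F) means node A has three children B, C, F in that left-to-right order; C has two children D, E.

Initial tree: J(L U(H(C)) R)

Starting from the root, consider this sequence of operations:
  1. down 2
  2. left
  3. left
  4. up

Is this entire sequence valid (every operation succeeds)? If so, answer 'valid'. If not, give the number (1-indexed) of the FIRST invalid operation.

Answer: valid

Derivation:
Step 1 (down 2): focus=R path=2 depth=1 children=[] left=['L', 'U'] right=[] parent=J
Step 2 (left): focus=U path=1 depth=1 children=['H'] left=['L'] right=['R'] parent=J
Step 3 (left): focus=L path=0 depth=1 children=[] left=[] right=['U', 'R'] parent=J
Step 4 (up): focus=J path=root depth=0 children=['L', 'U', 'R'] (at root)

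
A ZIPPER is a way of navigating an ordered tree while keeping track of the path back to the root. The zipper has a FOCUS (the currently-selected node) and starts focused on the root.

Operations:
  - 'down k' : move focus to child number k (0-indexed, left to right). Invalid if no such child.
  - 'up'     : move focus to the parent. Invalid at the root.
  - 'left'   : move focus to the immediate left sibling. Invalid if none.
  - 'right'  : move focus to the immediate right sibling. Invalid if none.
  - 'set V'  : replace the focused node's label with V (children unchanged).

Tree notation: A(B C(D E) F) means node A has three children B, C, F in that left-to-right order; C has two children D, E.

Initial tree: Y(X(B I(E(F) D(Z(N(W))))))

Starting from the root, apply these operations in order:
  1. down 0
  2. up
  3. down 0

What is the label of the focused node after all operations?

Answer: X

Derivation:
Step 1 (down 0): focus=X path=0 depth=1 children=['B', 'I'] left=[] right=[] parent=Y
Step 2 (up): focus=Y path=root depth=0 children=['X'] (at root)
Step 3 (down 0): focus=X path=0 depth=1 children=['B', 'I'] left=[] right=[] parent=Y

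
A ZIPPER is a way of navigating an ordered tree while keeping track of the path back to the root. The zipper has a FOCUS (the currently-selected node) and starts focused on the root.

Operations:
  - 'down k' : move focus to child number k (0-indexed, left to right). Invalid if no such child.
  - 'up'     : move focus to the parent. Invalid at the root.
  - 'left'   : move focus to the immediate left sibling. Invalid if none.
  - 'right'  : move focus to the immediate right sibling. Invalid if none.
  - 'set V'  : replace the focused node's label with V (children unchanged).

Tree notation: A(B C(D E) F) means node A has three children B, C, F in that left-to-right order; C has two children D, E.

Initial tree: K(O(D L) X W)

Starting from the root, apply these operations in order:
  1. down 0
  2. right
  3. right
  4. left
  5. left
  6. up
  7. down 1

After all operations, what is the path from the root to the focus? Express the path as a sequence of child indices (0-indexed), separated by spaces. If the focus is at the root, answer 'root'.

Answer: 1

Derivation:
Step 1 (down 0): focus=O path=0 depth=1 children=['D', 'L'] left=[] right=['X', 'W'] parent=K
Step 2 (right): focus=X path=1 depth=1 children=[] left=['O'] right=['W'] parent=K
Step 3 (right): focus=W path=2 depth=1 children=[] left=['O', 'X'] right=[] parent=K
Step 4 (left): focus=X path=1 depth=1 children=[] left=['O'] right=['W'] parent=K
Step 5 (left): focus=O path=0 depth=1 children=['D', 'L'] left=[] right=['X', 'W'] parent=K
Step 6 (up): focus=K path=root depth=0 children=['O', 'X', 'W'] (at root)
Step 7 (down 1): focus=X path=1 depth=1 children=[] left=['O'] right=['W'] parent=K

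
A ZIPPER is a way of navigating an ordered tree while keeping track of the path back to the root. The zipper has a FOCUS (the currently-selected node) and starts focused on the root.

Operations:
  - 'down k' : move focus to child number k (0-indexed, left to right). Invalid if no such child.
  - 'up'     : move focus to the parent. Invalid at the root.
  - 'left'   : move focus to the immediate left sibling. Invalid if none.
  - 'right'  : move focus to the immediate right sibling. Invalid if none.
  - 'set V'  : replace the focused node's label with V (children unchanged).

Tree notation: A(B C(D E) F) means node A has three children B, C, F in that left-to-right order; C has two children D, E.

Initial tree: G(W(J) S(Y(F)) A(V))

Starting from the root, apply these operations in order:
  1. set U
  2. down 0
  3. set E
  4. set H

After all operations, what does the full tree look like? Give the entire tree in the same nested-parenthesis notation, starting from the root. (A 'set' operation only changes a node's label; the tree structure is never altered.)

Step 1 (set U): focus=U path=root depth=0 children=['W', 'S', 'A'] (at root)
Step 2 (down 0): focus=W path=0 depth=1 children=['J'] left=[] right=['S', 'A'] parent=U
Step 3 (set E): focus=E path=0 depth=1 children=['J'] left=[] right=['S', 'A'] parent=U
Step 4 (set H): focus=H path=0 depth=1 children=['J'] left=[] right=['S', 'A'] parent=U

Answer: U(H(J) S(Y(F)) A(V))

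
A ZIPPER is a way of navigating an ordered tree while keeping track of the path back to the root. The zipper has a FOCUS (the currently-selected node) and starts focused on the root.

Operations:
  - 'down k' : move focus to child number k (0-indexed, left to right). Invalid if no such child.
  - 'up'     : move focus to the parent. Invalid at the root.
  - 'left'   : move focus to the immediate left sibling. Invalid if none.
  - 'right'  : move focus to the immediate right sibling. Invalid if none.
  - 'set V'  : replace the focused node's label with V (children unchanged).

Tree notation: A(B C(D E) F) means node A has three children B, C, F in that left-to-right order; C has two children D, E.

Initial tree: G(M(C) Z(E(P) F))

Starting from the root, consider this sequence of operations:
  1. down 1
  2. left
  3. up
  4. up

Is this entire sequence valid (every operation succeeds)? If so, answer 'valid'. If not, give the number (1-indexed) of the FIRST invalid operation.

Answer: 4

Derivation:
Step 1 (down 1): focus=Z path=1 depth=1 children=['E', 'F'] left=['M'] right=[] parent=G
Step 2 (left): focus=M path=0 depth=1 children=['C'] left=[] right=['Z'] parent=G
Step 3 (up): focus=G path=root depth=0 children=['M', 'Z'] (at root)
Step 4 (up): INVALID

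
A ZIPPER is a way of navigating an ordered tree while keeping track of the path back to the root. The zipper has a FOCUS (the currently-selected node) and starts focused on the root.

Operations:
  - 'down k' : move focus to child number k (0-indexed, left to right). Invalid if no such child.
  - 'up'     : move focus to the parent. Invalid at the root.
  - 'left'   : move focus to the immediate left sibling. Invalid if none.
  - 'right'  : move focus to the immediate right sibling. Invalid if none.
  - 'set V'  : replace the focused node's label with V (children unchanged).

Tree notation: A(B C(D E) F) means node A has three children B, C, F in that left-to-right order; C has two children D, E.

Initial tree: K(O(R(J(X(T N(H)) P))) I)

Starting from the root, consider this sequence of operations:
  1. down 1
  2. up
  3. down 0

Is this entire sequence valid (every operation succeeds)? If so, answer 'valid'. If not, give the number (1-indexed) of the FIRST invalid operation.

Answer: valid

Derivation:
Step 1 (down 1): focus=I path=1 depth=1 children=[] left=['O'] right=[] parent=K
Step 2 (up): focus=K path=root depth=0 children=['O', 'I'] (at root)
Step 3 (down 0): focus=O path=0 depth=1 children=['R'] left=[] right=['I'] parent=K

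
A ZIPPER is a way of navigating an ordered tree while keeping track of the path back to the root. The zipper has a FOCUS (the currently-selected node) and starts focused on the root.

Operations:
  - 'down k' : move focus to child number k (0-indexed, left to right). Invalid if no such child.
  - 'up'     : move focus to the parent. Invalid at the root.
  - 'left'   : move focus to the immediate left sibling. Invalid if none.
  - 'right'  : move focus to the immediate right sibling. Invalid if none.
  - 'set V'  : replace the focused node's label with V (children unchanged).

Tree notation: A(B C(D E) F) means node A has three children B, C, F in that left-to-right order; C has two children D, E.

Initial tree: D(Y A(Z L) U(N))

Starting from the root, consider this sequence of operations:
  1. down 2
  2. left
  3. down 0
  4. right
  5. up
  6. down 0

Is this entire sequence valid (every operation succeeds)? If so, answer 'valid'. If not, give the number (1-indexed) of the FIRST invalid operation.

Answer: valid

Derivation:
Step 1 (down 2): focus=U path=2 depth=1 children=['N'] left=['Y', 'A'] right=[] parent=D
Step 2 (left): focus=A path=1 depth=1 children=['Z', 'L'] left=['Y'] right=['U'] parent=D
Step 3 (down 0): focus=Z path=1/0 depth=2 children=[] left=[] right=['L'] parent=A
Step 4 (right): focus=L path=1/1 depth=2 children=[] left=['Z'] right=[] parent=A
Step 5 (up): focus=A path=1 depth=1 children=['Z', 'L'] left=['Y'] right=['U'] parent=D
Step 6 (down 0): focus=Z path=1/0 depth=2 children=[] left=[] right=['L'] parent=A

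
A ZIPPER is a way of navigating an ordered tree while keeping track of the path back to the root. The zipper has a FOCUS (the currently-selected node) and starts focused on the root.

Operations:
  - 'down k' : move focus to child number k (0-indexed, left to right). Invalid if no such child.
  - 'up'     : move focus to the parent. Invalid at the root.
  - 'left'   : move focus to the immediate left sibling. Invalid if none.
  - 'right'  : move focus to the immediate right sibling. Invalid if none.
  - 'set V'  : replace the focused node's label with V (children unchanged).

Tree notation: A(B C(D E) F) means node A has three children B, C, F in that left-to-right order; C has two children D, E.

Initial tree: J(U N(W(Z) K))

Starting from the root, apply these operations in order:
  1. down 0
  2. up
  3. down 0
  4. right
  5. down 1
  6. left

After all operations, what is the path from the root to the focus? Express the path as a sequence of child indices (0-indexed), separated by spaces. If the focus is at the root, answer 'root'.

Answer: 1 0

Derivation:
Step 1 (down 0): focus=U path=0 depth=1 children=[] left=[] right=['N'] parent=J
Step 2 (up): focus=J path=root depth=0 children=['U', 'N'] (at root)
Step 3 (down 0): focus=U path=0 depth=1 children=[] left=[] right=['N'] parent=J
Step 4 (right): focus=N path=1 depth=1 children=['W', 'K'] left=['U'] right=[] parent=J
Step 5 (down 1): focus=K path=1/1 depth=2 children=[] left=['W'] right=[] parent=N
Step 6 (left): focus=W path=1/0 depth=2 children=['Z'] left=[] right=['K'] parent=N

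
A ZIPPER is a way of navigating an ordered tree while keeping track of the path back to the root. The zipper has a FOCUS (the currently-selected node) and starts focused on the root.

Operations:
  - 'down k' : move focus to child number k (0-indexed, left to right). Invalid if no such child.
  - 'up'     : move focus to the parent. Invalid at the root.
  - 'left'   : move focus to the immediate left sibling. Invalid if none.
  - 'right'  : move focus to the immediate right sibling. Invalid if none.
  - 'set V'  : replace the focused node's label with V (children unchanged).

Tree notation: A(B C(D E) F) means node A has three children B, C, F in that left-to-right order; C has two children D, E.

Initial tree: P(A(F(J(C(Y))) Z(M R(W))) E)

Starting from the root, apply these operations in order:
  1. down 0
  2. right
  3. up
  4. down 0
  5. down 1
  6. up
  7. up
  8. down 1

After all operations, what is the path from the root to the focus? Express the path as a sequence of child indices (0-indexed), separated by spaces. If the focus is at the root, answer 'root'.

Step 1 (down 0): focus=A path=0 depth=1 children=['F', 'Z'] left=[] right=['E'] parent=P
Step 2 (right): focus=E path=1 depth=1 children=[] left=['A'] right=[] parent=P
Step 3 (up): focus=P path=root depth=0 children=['A', 'E'] (at root)
Step 4 (down 0): focus=A path=0 depth=1 children=['F', 'Z'] left=[] right=['E'] parent=P
Step 5 (down 1): focus=Z path=0/1 depth=2 children=['M', 'R'] left=['F'] right=[] parent=A
Step 6 (up): focus=A path=0 depth=1 children=['F', 'Z'] left=[] right=['E'] parent=P
Step 7 (up): focus=P path=root depth=0 children=['A', 'E'] (at root)
Step 8 (down 1): focus=E path=1 depth=1 children=[] left=['A'] right=[] parent=P

Answer: 1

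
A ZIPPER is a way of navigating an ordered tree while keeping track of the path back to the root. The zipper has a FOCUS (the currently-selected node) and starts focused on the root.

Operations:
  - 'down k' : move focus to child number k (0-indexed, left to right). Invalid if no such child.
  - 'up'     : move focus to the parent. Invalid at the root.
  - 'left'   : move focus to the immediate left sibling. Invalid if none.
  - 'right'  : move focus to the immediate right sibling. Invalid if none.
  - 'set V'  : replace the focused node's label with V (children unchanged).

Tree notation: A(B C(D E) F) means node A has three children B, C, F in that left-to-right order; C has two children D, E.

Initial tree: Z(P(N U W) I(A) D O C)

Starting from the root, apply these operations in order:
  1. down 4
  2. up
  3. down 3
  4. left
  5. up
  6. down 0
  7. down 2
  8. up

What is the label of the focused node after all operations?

Step 1 (down 4): focus=C path=4 depth=1 children=[] left=['P', 'I', 'D', 'O'] right=[] parent=Z
Step 2 (up): focus=Z path=root depth=0 children=['P', 'I', 'D', 'O', 'C'] (at root)
Step 3 (down 3): focus=O path=3 depth=1 children=[] left=['P', 'I', 'D'] right=['C'] parent=Z
Step 4 (left): focus=D path=2 depth=1 children=[] left=['P', 'I'] right=['O', 'C'] parent=Z
Step 5 (up): focus=Z path=root depth=0 children=['P', 'I', 'D', 'O', 'C'] (at root)
Step 6 (down 0): focus=P path=0 depth=1 children=['N', 'U', 'W'] left=[] right=['I', 'D', 'O', 'C'] parent=Z
Step 7 (down 2): focus=W path=0/2 depth=2 children=[] left=['N', 'U'] right=[] parent=P
Step 8 (up): focus=P path=0 depth=1 children=['N', 'U', 'W'] left=[] right=['I', 'D', 'O', 'C'] parent=Z

Answer: P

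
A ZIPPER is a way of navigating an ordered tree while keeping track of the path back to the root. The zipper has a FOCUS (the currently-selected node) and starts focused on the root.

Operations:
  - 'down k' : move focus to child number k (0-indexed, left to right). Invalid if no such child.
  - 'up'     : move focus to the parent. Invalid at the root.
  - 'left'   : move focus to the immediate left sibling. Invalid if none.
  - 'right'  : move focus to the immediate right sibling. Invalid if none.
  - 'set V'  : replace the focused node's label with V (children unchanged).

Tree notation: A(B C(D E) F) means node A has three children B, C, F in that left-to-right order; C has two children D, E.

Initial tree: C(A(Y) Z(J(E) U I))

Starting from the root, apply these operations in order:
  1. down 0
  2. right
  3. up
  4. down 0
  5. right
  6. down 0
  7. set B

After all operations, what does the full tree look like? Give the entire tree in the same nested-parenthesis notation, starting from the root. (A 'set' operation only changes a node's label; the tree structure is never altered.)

Step 1 (down 0): focus=A path=0 depth=1 children=['Y'] left=[] right=['Z'] parent=C
Step 2 (right): focus=Z path=1 depth=1 children=['J', 'U', 'I'] left=['A'] right=[] parent=C
Step 3 (up): focus=C path=root depth=0 children=['A', 'Z'] (at root)
Step 4 (down 0): focus=A path=0 depth=1 children=['Y'] left=[] right=['Z'] parent=C
Step 5 (right): focus=Z path=1 depth=1 children=['J', 'U', 'I'] left=['A'] right=[] parent=C
Step 6 (down 0): focus=J path=1/0 depth=2 children=['E'] left=[] right=['U', 'I'] parent=Z
Step 7 (set B): focus=B path=1/0 depth=2 children=['E'] left=[] right=['U', 'I'] parent=Z

Answer: C(A(Y) Z(B(E) U I))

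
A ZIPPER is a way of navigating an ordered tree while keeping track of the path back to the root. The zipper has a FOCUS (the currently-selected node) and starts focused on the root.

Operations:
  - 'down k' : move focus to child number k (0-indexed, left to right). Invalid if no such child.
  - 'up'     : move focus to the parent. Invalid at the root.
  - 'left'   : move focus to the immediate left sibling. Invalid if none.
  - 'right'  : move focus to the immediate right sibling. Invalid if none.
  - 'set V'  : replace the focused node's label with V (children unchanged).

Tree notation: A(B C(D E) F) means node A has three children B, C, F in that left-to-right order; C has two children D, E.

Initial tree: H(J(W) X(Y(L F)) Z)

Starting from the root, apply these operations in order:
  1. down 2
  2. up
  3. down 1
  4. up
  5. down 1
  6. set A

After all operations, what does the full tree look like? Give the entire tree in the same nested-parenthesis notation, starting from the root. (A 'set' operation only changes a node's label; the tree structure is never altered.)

Answer: H(J(W) A(Y(L F)) Z)

Derivation:
Step 1 (down 2): focus=Z path=2 depth=1 children=[] left=['J', 'X'] right=[] parent=H
Step 2 (up): focus=H path=root depth=0 children=['J', 'X', 'Z'] (at root)
Step 3 (down 1): focus=X path=1 depth=1 children=['Y'] left=['J'] right=['Z'] parent=H
Step 4 (up): focus=H path=root depth=0 children=['J', 'X', 'Z'] (at root)
Step 5 (down 1): focus=X path=1 depth=1 children=['Y'] left=['J'] right=['Z'] parent=H
Step 6 (set A): focus=A path=1 depth=1 children=['Y'] left=['J'] right=['Z'] parent=H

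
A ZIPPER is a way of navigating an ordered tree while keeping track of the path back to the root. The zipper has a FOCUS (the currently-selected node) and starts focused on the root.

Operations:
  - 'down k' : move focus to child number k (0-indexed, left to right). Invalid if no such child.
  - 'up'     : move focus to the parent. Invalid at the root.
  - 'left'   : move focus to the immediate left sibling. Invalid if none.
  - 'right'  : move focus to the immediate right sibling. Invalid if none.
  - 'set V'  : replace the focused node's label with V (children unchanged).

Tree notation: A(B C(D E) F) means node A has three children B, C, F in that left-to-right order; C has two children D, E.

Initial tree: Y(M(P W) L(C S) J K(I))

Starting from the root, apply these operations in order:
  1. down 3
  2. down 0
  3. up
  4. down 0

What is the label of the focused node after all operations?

Step 1 (down 3): focus=K path=3 depth=1 children=['I'] left=['M', 'L', 'J'] right=[] parent=Y
Step 2 (down 0): focus=I path=3/0 depth=2 children=[] left=[] right=[] parent=K
Step 3 (up): focus=K path=3 depth=1 children=['I'] left=['M', 'L', 'J'] right=[] parent=Y
Step 4 (down 0): focus=I path=3/0 depth=2 children=[] left=[] right=[] parent=K

Answer: I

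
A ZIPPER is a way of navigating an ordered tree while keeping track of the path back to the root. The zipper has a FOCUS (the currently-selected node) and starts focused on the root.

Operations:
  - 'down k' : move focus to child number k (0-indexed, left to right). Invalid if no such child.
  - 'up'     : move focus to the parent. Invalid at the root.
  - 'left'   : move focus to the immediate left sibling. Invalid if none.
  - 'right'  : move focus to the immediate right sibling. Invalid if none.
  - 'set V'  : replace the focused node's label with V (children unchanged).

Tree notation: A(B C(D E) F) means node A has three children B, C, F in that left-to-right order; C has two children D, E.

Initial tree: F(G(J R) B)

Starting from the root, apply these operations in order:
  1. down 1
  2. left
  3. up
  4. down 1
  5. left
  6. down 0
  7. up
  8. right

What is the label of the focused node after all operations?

Step 1 (down 1): focus=B path=1 depth=1 children=[] left=['G'] right=[] parent=F
Step 2 (left): focus=G path=0 depth=1 children=['J', 'R'] left=[] right=['B'] parent=F
Step 3 (up): focus=F path=root depth=0 children=['G', 'B'] (at root)
Step 4 (down 1): focus=B path=1 depth=1 children=[] left=['G'] right=[] parent=F
Step 5 (left): focus=G path=0 depth=1 children=['J', 'R'] left=[] right=['B'] parent=F
Step 6 (down 0): focus=J path=0/0 depth=2 children=[] left=[] right=['R'] parent=G
Step 7 (up): focus=G path=0 depth=1 children=['J', 'R'] left=[] right=['B'] parent=F
Step 8 (right): focus=B path=1 depth=1 children=[] left=['G'] right=[] parent=F

Answer: B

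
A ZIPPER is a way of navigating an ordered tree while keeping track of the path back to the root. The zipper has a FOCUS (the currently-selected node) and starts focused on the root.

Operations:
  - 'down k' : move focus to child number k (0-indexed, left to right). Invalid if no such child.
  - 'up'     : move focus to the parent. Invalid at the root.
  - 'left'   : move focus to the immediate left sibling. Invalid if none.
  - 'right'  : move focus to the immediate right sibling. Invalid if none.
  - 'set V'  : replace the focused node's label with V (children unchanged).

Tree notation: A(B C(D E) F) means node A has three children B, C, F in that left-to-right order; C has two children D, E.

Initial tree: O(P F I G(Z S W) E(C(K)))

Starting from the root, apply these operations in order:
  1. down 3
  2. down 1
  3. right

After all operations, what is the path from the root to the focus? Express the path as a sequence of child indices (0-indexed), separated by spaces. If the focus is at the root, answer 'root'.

Step 1 (down 3): focus=G path=3 depth=1 children=['Z', 'S', 'W'] left=['P', 'F', 'I'] right=['E'] parent=O
Step 2 (down 1): focus=S path=3/1 depth=2 children=[] left=['Z'] right=['W'] parent=G
Step 3 (right): focus=W path=3/2 depth=2 children=[] left=['Z', 'S'] right=[] parent=G

Answer: 3 2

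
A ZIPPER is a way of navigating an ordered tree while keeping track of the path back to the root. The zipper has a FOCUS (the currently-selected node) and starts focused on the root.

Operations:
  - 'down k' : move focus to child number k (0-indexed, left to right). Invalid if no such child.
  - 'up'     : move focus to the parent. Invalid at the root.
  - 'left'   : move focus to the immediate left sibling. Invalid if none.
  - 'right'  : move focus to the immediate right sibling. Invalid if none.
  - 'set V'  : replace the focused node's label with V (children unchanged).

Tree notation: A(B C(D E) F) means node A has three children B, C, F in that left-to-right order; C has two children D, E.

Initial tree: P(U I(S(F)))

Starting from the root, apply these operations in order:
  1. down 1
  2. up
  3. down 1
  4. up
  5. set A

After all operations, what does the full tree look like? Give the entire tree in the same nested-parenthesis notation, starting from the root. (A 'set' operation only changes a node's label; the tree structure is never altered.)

Answer: A(U I(S(F)))

Derivation:
Step 1 (down 1): focus=I path=1 depth=1 children=['S'] left=['U'] right=[] parent=P
Step 2 (up): focus=P path=root depth=0 children=['U', 'I'] (at root)
Step 3 (down 1): focus=I path=1 depth=1 children=['S'] left=['U'] right=[] parent=P
Step 4 (up): focus=P path=root depth=0 children=['U', 'I'] (at root)
Step 5 (set A): focus=A path=root depth=0 children=['U', 'I'] (at root)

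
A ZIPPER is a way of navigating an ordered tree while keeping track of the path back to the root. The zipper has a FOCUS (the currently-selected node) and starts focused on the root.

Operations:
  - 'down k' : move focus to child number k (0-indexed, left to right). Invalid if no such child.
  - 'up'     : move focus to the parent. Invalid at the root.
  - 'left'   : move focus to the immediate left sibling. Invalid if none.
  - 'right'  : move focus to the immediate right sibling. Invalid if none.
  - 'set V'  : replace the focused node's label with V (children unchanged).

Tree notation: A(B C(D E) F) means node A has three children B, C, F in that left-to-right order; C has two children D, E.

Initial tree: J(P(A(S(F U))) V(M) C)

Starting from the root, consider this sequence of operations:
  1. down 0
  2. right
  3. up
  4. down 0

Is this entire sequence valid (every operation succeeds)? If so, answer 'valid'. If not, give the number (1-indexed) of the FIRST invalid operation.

Answer: valid

Derivation:
Step 1 (down 0): focus=P path=0 depth=1 children=['A'] left=[] right=['V', 'C'] parent=J
Step 2 (right): focus=V path=1 depth=1 children=['M'] left=['P'] right=['C'] parent=J
Step 3 (up): focus=J path=root depth=0 children=['P', 'V', 'C'] (at root)
Step 4 (down 0): focus=P path=0 depth=1 children=['A'] left=[] right=['V', 'C'] parent=J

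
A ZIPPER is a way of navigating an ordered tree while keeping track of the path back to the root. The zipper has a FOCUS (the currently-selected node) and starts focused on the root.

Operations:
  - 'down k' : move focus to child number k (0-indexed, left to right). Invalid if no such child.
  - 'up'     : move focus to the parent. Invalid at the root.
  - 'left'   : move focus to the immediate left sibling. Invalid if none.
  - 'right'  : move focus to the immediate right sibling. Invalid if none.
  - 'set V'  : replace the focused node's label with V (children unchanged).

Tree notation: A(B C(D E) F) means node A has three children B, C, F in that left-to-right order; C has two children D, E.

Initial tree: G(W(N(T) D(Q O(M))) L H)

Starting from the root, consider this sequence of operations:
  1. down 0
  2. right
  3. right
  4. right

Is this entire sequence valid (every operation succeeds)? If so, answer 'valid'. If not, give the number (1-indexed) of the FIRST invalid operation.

Answer: 4

Derivation:
Step 1 (down 0): focus=W path=0 depth=1 children=['N', 'D'] left=[] right=['L', 'H'] parent=G
Step 2 (right): focus=L path=1 depth=1 children=[] left=['W'] right=['H'] parent=G
Step 3 (right): focus=H path=2 depth=1 children=[] left=['W', 'L'] right=[] parent=G
Step 4 (right): INVALID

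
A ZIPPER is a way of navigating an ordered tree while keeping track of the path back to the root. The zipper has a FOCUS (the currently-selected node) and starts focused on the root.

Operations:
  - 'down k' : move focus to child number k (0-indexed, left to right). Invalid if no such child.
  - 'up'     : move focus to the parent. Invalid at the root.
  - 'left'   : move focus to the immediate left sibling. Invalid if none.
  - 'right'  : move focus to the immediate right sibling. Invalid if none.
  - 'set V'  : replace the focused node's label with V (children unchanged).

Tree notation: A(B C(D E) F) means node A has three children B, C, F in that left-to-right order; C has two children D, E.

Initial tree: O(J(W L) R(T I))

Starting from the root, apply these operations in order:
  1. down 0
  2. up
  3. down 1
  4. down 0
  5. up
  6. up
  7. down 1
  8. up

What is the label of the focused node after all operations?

Answer: O

Derivation:
Step 1 (down 0): focus=J path=0 depth=1 children=['W', 'L'] left=[] right=['R'] parent=O
Step 2 (up): focus=O path=root depth=0 children=['J', 'R'] (at root)
Step 3 (down 1): focus=R path=1 depth=1 children=['T', 'I'] left=['J'] right=[] parent=O
Step 4 (down 0): focus=T path=1/0 depth=2 children=[] left=[] right=['I'] parent=R
Step 5 (up): focus=R path=1 depth=1 children=['T', 'I'] left=['J'] right=[] parent=O
Step 6 (up): focus=O path=root depth=0 children=['J', 'R'] (at root)
Step 7 (down 1): focus=R path=1 depth=1 children=['T', 'I'] left=['J'] right=[] parent=O
Step 8 (up): focus=O path=root depth=0 children=['J', 'R'] (at root)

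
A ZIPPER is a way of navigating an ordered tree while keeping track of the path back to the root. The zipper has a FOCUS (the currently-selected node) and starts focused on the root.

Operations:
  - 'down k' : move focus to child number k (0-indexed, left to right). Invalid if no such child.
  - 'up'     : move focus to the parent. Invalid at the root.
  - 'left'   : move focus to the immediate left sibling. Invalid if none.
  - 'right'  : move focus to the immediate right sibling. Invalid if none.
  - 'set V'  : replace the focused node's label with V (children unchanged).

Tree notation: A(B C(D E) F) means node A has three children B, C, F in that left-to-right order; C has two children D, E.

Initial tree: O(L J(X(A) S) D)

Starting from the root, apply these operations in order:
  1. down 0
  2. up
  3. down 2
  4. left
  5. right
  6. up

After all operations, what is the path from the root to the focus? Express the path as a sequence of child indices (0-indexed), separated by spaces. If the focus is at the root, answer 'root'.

Answer: root

Derivation:
Step 1 (down 0): focus=L path=0 depth=1 children=[] left=[] right=['J', 'D'] parent=O
Step 2 (up): focus=O path=root depth=0 children=['L', 'J', 'D'] (at root)
Step 3 (down 2): focus=D path=2 depth=1 children=[] left=['L', 'J'] right=[] parent=O
Step 4 (left): focus=J path=1 depth=1 children=['X', 'S'] left=['L'] right=['D'] parent=O
Step 5 (right): focus=D path=2 depth=1 children=[] left=['L', 'J'] right=[] parent=O
Step 6 (up): focus=O path=root depth=0 children=['L', 'J', 'D'] (at root)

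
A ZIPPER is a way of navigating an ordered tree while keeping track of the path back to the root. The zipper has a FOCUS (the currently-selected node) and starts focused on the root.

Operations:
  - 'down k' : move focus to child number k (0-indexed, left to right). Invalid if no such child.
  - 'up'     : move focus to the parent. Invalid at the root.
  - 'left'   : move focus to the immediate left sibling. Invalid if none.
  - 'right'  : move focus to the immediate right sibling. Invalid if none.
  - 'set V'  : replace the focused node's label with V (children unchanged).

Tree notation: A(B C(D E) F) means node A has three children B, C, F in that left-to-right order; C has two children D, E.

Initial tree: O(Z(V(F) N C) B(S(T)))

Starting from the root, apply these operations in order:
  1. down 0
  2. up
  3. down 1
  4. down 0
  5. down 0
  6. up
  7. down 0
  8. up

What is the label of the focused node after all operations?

Step 1 (down 0): focus=Z path=0 depth=1 children=['V', 'N', 'C'] left=[] right=['B'] parent=O
Step 2 (up): focus=O path=root depth=0 children=['Z', 'B'] (at root)
Step 3 (down 1): focus=B path=1 depth=1 children=['S'] left=['Z'] right=[] parent=O
Step 4 (down 0): focus=S path=1/0 depth=2 children=['T'] left=[] right=[] parent=B
Step 5 (down 0): focus=T path=1/0/0 depth=3 children=[] left=[] right=[] parent=S
Step 6 (up): focus=S path=1/0 depth=2 children=['T'] left=[] right=[] parent=B
Step 7 (down 0): focus=T path=1/0/0 depth=3 children=[] left=[] right=[] parent=S
Step 8 (up): focus=S path=1/0 depth=2 children=['T'] left=[] right=[] parent=B

Answer: S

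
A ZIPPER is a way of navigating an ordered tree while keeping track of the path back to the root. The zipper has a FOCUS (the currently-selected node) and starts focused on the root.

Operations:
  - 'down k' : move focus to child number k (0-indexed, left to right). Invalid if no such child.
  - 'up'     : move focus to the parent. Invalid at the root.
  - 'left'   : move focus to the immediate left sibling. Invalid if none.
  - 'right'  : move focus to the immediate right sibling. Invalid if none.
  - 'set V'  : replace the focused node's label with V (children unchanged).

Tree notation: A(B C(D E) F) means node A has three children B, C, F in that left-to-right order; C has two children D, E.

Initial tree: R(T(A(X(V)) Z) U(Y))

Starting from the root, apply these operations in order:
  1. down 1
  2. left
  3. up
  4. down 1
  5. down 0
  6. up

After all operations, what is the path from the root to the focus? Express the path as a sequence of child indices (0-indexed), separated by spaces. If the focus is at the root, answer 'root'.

Step 1 (down 1): focus=U path=1 depth=1 children=['Y'] left=['T'] right=[] parent=R
Step 2 (left): focus=T path=0 depth=1 children=['A', 'Z'] left=[] right=['U'] parent=R
Step 3 (up): focus=R path=root depth=0 children=['T', 'U'] (at root)
Step 4 (down 1): focus=U path=1 depth=1 children=['Y'] left=['T'] right=[] parent=R
Step 5 (down 0): focus=Y path=1/0 depth=2 children=[] left=[] right=[] parent=U
Step 6 (up): focus=U path=1 depth=1 children=['Y'] left=['T'] right=[] parent=R

Answer: 1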